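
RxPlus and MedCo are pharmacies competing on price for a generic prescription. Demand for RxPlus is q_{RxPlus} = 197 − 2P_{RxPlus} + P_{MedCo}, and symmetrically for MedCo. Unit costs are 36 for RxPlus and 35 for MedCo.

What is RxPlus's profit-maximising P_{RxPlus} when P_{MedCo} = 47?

79

RxPlus's profit: π = (P_{RxPlus} − 36)(197 − 2P_{RxPlus} + P_{MedCo}).
∂π/∂P_{RxPlus} = 269 − 4P_{RxPlus} + P_{MedCo} = 0 ⇒ P_{RxPlus} = 67.25 + 0.25P_{MedCo}.
At P_{MedCo} = 47: P_{RxPlus} = 67.25 + 0.25·47 = 79.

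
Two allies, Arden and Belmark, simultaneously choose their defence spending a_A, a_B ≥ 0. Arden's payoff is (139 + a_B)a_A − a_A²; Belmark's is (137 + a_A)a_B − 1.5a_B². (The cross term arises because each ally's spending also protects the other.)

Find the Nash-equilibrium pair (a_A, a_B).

Expanding Arden's payoff: 139a_A + a_Ba_A − a_A².
∂π/∂a_A = 139 + a_B − 2a_A = 0, so a_A = 69.5 + 0.5a_B.
Likewise for Belmark: a_B = 137/3 + (1/3)a_A.
Substituting the second reaction function into the first: a_A = 69.5 + 0.5(137/3 + (1/3)a_A), which gives (5/6)a_A = 277/3 ⇒ a_A = 110.8.
Then a_B = 137/3 + (1/3)·110.8 = 82.6.

110.8, 82.6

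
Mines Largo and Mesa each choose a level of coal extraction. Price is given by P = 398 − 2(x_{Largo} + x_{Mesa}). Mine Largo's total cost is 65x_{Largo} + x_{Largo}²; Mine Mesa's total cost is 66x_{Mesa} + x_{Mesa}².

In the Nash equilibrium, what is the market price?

231.75

Mine Largo's profit: π = x_{Largo}(398 − 2(x_{Largo} + x_{Mesa})) − 65x_{Largo} − x_{Largo}².
∂π/∂x_{Largo} = 333 − 6x_{Largo} − 2x_{Mesa} = 0, so x_{Largo} = 55.5 − (1/3)x_{Mesa}.
By the same steps for Mesa: x_{Mesa} = 166/3 − (1/3)x_{Largo}.
Solving the two reaction functions simultaneously: (1 − (−1/3)(−1/3))x_{Largo} = 55.5 − (1/3)·(166/3), so (8/9)x_{Largo} = 667/18 and x_{Largo} = 41.6875.
Then x_{Mesa} = 166/3 − (1/3)·41.6875 = 41.4375.
Equilibrium price: P = 398 − 2·83.125 = 231.75.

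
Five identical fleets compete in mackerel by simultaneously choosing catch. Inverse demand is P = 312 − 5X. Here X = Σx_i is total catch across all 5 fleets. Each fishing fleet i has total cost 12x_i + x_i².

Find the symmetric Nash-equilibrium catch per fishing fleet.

A representative fishing fleet's profit is π_i = x_i(312 − 5X) − 12x_i − x_i², with X = x_i + Σ_{j≠i} x_j.
First-order condition: 300 − 12x_i − 5Σ_{j≠i} x_j = 0.
Imposing symmetry (x_j = x for all j) turns Σ_{j≠i} x_j into 4x, so 300 = 32x and x = 9.375.

9.375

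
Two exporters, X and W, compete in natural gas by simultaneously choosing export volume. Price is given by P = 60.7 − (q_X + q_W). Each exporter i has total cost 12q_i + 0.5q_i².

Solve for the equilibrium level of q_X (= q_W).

12.175

Exporter X's profit: π = q_X(60.7 − (q_X + q_W)) − 12q_X − 0.5q_X².
∂π/∂q_X = 48.7 − 3q_X − q_W = 0, so q_X = 487/30 − (1/3)q_W.
By symmetry q_W = q_X; substituting into the reaction function, (4/3)q_X = 487/30 and q_X = 12.175.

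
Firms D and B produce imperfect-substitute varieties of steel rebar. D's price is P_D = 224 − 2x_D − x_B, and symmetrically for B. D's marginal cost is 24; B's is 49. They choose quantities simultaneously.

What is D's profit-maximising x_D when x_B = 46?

38.5

Firm D's profit: π = x_D(224 − 2x_D − x_B) − 24x_D.
∂π/∂x_D = 200 − 4x_D − x_B = 0 ⇒ x_D = 50 − 0.25x_B.
At x_B = 46: x_D = 50 − 0.25·46 = 38.5.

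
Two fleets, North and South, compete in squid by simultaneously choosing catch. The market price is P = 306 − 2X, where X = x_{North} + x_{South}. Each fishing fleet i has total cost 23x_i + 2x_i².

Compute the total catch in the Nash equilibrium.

Fishing fleet North's profit: π = x_{North}(306 − 2(x_{North} + x_{South})) − 23x_{North} − 2x_{North}².
∂π/∂x_{North} = 283 − 8x_{North} − 2x_{South} = 0, so x_{North} = 35.375 − 0.25x_{South}.
By symmetry x_{South} = x_{North}; substituting into the reaction function, 1.25x_{North} = 35.375 and x_{North} = 28.3.
Total catch: 28.3 + 28.3 = 56.6.

56.6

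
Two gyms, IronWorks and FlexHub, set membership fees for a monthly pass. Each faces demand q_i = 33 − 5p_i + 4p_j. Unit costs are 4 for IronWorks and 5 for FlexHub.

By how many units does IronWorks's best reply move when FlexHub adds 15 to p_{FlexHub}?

6

IronWorks's profit: π = (p_{IronWorks} − 4)(33 − 5p_{IronWorks} + 4p_{FlexHub}).
∂π/∂p_{IronWorks} = 53 − 10p_{IronWorks} + 4p_{FlexHub} = 0 ⇒ p_{IronWorks} = 5.3 + 0.4p_{FlexHub}.
The reaction-function slope is 0.4, so a 15-unit rise in p_{FlexHub} moves p_{IronWorks} by 0.4 × 15 = 6. IronWorks's best response rises — the actions are strategic complements.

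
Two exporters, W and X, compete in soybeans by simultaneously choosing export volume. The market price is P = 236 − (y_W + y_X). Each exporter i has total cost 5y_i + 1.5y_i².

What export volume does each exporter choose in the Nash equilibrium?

38.5

Exporter W's profit: π = y_W(236 − (y_W + y_X)) − 5y_W − 1.5y_W².
∂π/∂y_W = 231 − 5y_W − y_X = 0, so y_W = 46.2 − 0.2y_X.
The game is symmetric, so in equilibrium y_X = y_W: the reaction function gives 1.2y_W = 46.2, hence y_W = 38.5.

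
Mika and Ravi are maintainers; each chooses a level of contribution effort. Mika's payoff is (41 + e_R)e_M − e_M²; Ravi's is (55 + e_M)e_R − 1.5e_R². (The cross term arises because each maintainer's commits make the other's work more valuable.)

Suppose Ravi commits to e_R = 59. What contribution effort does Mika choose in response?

50

Expanding Mika's payoff: 41e_M + e_Re_M − e_M².
∂π/∂e_M = 41 + e_R − 2e_M = 0, so e_M = 20.5 + 0.5e_R.
At e_R = 59: e_M = 20.5 + 0.5·59 = 50.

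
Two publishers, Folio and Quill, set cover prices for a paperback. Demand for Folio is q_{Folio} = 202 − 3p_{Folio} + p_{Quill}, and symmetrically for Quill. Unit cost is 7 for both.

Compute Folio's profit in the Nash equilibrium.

4241.28

Folio's profit: π = (p_{Folio} − 7)(202 − 3p_{Folio} + p_{Quill}).
∂π/∂p_{Folio} = 223 − 6p_{Folio} + p_{Quill} = 0 ⇒ p_{Folio} = 223/6 + (1/6)p_{Quill}.
Setting p_{Folio} = p_{Quill} in the reaction function: p_{Folio} = 223/6 + (1/6)p_{Folio}, so p_{Folio} = (223/6) / (5/6) = 44.6.
q_{Folio} = 202 − 3·44.6 + 44.6 = 112.8.
Profit = (44.6 − 7)·112.8 = 4241.28.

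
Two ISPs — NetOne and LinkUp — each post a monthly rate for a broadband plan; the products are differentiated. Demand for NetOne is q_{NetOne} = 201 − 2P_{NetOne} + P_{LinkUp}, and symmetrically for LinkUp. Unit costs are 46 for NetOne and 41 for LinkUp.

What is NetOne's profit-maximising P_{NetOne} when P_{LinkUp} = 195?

NetOne's profit: π = (P_{NetOne} − 46)(201 − 2P_{NetOne} + P_{LinkUp}).
∂π/∂P_{NetOne} = 293 − 4P_{NetOne} + P_{LinkUp} = 0 ⇒ P_{NetOne} = 73.25 + 0.25P_{LinkUp}.
At P_{LinkUp} = 195: P_{NetOne} = 73.25 + 0.25·195 = 122.

122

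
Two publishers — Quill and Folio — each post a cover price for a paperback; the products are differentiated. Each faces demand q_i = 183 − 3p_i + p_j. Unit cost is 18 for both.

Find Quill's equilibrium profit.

2593.08

Quill's profit: π = (p_{Quill} − 18)(183 − 3p_{Quill} + p_{Folio}).
∂π/∂p_{Quill} = 237 − 6p_{Quill} + p_{Folio} = 0 ⇒ p_{Quill} = 39.5 + (1/6)p_{Folio}.
By symmetry p_{Folio} = p_{Quill}; substituting into the reaction function, (5/6)p_{Quill} = 39.5 and p_{Quill} = 47.4.
q_{Quill} = 183 − 3·47.4 + 47.4 = 88.2.
Profit = (47.4 − 18)·88.2 = 2593.08.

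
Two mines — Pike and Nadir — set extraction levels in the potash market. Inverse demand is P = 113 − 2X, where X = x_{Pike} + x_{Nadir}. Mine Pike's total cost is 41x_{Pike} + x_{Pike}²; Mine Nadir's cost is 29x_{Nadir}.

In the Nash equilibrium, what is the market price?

65

Mine Pike's profit: π = x_{Pike}(113 − 2(x_{Pike} + x_{Nadir})) − 41x_{Pike} − x_{Pike}².
∂π/∂x_{Pike} = 72 − 6x_{Pike} − 2x_{Nadir} = 0, so x_{Pike} = 12 − (1/3)x_{Nadir}.
For Nadir: ∂π/∂x_{Nadir} = 84 − 4x_{Nadir} − 2x_{Pike} = 0 ⇒ x_{Nadir} = 21 − 0.5x_{Pike}.
Solving the two reaction functions simultaneously: (1 − (−1/3)(−0.5))x_{Pike} = 12 − (1/3)·21, so (5/6)x_{Pike} = 5 and x_{Pike} = 6.
Then x_{Nadir} = 21 − 0.5·6 = 18.
Equilibrium price: P = 113 − 2·24 = 65.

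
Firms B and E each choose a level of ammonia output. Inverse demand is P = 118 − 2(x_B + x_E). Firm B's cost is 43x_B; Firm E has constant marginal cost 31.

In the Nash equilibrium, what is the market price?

64

Firm B's profit: π = x_B(118 − 2(x_B + x_E)) − 43x_B.
∂π/∂x_B = 75 − 4x_B − 2x_E = 0, so x_B = 18.75 − 0.5x_E.
By the same steps for E: x_E = 21.75 − 0.5x_B.
Plugging x_E into B's best response: x_B = 18.75 − 0.5(21.75 − 0.5x_B) ⇒ 0.75x_B = 7.875, so x_B = 10.5.
Then x_E = 21.75 − 0.5·10.5 = 16.5.
Equilibrium price: P = 118 − 2·27 = 64.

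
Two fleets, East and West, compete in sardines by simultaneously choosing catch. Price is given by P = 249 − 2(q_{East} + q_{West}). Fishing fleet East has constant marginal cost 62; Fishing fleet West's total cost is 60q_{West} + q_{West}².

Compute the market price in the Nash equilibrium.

Fishing fleet East's profit: π = q_{East}(249 − 2(q_{East} + q_{West})) − 62q_{East}.
∂π/∂q_{East} = 187 − 4q_{East} − 2q_{West} = 0, so q_{East} = 46.75 − 0.5q_{West}.
For West: ∂π/∂q_{West} = 189 − 6q_{West} − 2q_{East} = 0 ⇒ q_{West} = 31.5 − (1/3)q_{East}.
Solving the two reaction functions simultaneously: (1 − (−0.5)(−1/3))q_{East} = 46.75 − 0.5·31.5, so (5/6)q_{East} = 31 and q_{East} = 37.2.
Then q_{West} = 31.5 − (1/3)·37.2 = 19.1.
Equilibrium price: P = 249 − 2·56.3 = 136.4.

136.4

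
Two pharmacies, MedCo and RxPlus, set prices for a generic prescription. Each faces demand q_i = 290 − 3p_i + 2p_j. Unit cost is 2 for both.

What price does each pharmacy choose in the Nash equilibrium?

MedCo's profit: π = (p_{MedCo} − 2)(290 − 3p_{MedCo} + 2p_{RxPlus}).
∂π/∂p_{MedCo} = 296 − 6p_{MedCo} + 2p_{RxPlus} = 0 ⇒ p_{MedCo} = 148/3 + (1/3)p_{RxPlus}.
Setting p_{MedCo} = p_{RxPlus} in the reaction function: p_{MedCo} = 148/3 + (1/3)p_{MedCo}, so p_{MedCo} = (148/3) / (2/3) = 74.

74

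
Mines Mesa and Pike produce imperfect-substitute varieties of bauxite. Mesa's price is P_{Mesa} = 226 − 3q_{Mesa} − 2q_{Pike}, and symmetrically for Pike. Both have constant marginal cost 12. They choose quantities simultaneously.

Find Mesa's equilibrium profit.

2146.6875

Mine Mesa's profit: π = q_{Mesa}(226 − 3q_{Mesa} − 2q_{Pike}) − 12q_{Mesa}.
∂π/∂q_{Mesa} = 214 − 6q_{Mesa} − 2q_{Pike} = 0 ⇒ q_{Mesa} = 107/3 − (1/3)q_{Pike}.
By symmetry q_{Pike} = q_{Mesa}; substituting into the reaction function, (4/3)q_{Mesa} = 107/3 and q_{Mesa} = 26.75.
P_{Mesa} = 226 − 3·26.75 − 2·26.75 = 92.25.
Profit = (92.25 − 12)·26.75 = 2146.6875.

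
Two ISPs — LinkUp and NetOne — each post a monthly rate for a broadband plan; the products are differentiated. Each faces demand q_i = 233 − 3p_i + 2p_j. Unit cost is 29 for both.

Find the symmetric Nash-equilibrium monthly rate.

80

LinkUp's profit: π = (p_{LinkUp} − 29)(233 − 3p_{LinkUp} + 2p_{NetOne}).
∂π/∂p_{LinkUp} = 320 − 6p_{LinkUp} + 2p_{NetOne} = 0 ⇒ p_{LinkUp} = 160/3 + (1/3)p_{NetOne}.
The game is symmetric, so in equilibrium p_{NetOne} = p_{LinkUp}: the reaction function gives (2/3)p_{LinkUp} = 160/3, hence p_{LinkUp} = 80.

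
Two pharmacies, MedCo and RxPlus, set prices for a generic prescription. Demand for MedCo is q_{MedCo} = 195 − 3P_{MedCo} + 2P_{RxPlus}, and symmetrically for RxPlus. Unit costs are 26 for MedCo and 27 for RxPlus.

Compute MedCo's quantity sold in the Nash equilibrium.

127.3125

MedCo's profit: π = (P_{MedCo} − 26)(195 − 3P_{MedCo} + 2P_{RxPlus}).
∂π/∂P_{MedCo} = 273 − 6P_{MedCo} + 2P_{RxPlus} = 0 ⇒ P_{MedCo} = 45.5 + (1/3)P_{RxPlus}.
Similarly P_{RxPlus} = 46 + (1/3)P_{MedCo}.
Substituting the second reaction function into the first: P_{MedCo} = 45.5 + (1/3)(46 + (1/3)P_{MedCo}), which gives (8/9)P_{MedCo} = 365/6 ⇒ P_{MedCo} = 68.4375.
Then P_{RxPlus} = 46 + (1/3)·68.4375 = 68.8125.
q_{MedCo} = 195 − 3·68.4375 + 2·68.8125 = 127.3125.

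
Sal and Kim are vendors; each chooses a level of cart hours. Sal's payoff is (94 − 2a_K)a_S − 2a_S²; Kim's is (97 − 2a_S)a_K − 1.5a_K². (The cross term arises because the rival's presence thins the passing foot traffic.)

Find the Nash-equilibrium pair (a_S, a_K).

11, 25

Expanding Sal's payoff: 94a_S − 2a_Ka_S − 2a_S².
∂π/∂a_S = 94 − 2a_K − 4a_S = 0, so a_S = 23.5 − 0.5a_K.
Likewise for Kim: a_K = 97/3 − (2/3)a_S.
Substituting the second reaction function into the first: a_S = 23.5 − 0.5(97/3 − (2/3)a_S), which gives (2/3)a_S = 22/3 ⇒ a_S = 11.
Then a_K = 97/3 − (2/3)·11 = 25.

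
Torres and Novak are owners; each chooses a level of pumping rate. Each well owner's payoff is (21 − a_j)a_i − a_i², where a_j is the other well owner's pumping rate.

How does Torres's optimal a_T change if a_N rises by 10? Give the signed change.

-5

Torres's payoff is (21 − a_N)a_T − a_T².
∂π/∂a_T = 21 − a_N − 2a_T = 0, so a_T = 10.5 − 0.5a_N.
The reaction-function slope is −0.5, so a 10-unit rise in a_N moves a_T by −0.5 × 10 = −5. Torres's best response falls — the actions are strategic substitutes.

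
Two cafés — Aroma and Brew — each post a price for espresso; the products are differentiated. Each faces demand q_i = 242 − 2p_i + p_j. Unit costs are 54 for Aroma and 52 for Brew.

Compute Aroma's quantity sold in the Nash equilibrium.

Aroma's profit: π = (p_{Aroma} − 54)(242 − 2p_{Aroma} + p_{Brew}).
∂π/∂p_{Aroma} = 350 − 4p_{Aroma} + p_{Brew} = 0 ⇒ p_{Aroma} = 87.5 + 0.25p_{Brew}.
Similarly p_{Brew} = 86.5 + 0.25p_{Aroma}.
Plugging p_{Brew} into Aroma's best response: p_{Aroma} = 87.5 + 0.25(86.5 + 0.25p_{Aroma}) ⇒ 0.9375p_{Aroma} = 109.125, so p_{Aroma} = 116.4.
Then p_{Brew} = 86.5 + 0.25·116.4 = 115.6.
q_{Aroma} = 242 − 2·116.4 + 115.6 = 124.8.

124.8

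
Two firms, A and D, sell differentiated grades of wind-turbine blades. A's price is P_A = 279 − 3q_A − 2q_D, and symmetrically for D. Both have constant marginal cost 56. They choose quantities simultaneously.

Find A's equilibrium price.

Firm A's profit: π = q_A(279 − 3q_A − 2q_D) − 56q_A.
∂π/∂q_A = 223 − 6q_A − 2q_D = 0 ⇒ q_A = 223/6 − (1/3)q_D.
By symmetry q_D = q_A; substituting into the reaction function, (4/3)q_A = 223/6 and q_A = 27.875.
P_A = 279 − 3·27.875 − 2·27.875 = 139.625.

139.625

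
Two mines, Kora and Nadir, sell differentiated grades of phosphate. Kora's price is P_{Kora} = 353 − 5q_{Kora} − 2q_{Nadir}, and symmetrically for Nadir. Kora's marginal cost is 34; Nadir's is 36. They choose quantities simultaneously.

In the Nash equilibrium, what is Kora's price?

167.125

Mine Kora's profit: π = q_{Kora}(353 − 5q_{Kora} − 2q_{Nadir}) − 34q_{Kora}.
∂π/∂q_{Kora} = 319 − 10q_{Kora} − 2q_{Nadir} = 0 ⇒ q_{Kora} = 31.9 − 0.2q_{Nadir}.
Similarly q_{Nadir} = 31.7 − 0.2q_{Kora}.
Plugging q_{Nadir} into Kora's best response: q_{Kora} = 31.9 − 0.2(31.7 − 0.2q_{Kora}) ⇒ 0.96q_{Kora} = 25.56, so q_{Kora} = 26.625.
Then q_{Nadir} = 31.7 − 0.2·26.625 = 26.375.
P_{Kora} = 353 − 5·26.625 − 2·26.375 = 167.125.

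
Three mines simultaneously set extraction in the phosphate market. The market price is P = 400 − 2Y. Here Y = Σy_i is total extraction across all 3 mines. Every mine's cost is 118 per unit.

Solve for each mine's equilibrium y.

35.25

A representative mine's profit is π_i = y_i(400 − 2Y) − 118y_i, with Y = y_i + Σ_{j≠i} y_j.
First-order condition: 282 − 4y_i − 2Σ_{j≠i} y_j = 0.
In a symmetric equilibrium every mine chooses the same y, so Σ_{j≠i} y_j = 2y. The condition becomes 282 − 8y = 0, giving y = 282/8 = 35.25.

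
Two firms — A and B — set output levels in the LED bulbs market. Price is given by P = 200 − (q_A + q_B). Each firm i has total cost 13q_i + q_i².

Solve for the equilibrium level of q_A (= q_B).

Firm A's profit: π = q_A(200 − (q_A + q_B)) − 13q_A − q_A².
∂π/∂q_A = 187 − 4q_A − q_B = 0, so q_A = 46.75 − 0.25q_B.
By symmetry q_B = q_A; substituting into the reaction function, 1.25q_A = 46.75 and q_A = 37.4.

37.4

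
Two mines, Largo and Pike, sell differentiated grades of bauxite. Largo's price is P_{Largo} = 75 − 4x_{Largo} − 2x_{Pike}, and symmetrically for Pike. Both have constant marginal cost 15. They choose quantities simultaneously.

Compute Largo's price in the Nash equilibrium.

Mine Largo's profit: π = x_{Largo}(75 − 4x_{Largo} − 2x_{Pike}) − 15x_{Largo}.
∂π/∂x_{Largo} = 60 − 8x_{Largo} − 2x_{Pike} = 0 ⇒ x_{Largo} = 7.5 − 0.25x_{Pike}.
The game is symmetric, so in equilibrium x_{Pike} = x_{Largo}: the reaction function gives 1.25x_{Largo} = 7.5, hence x_{Largo} = 6.
P_{Largo} = 75 − 4·6 − 2·6 = 39.

39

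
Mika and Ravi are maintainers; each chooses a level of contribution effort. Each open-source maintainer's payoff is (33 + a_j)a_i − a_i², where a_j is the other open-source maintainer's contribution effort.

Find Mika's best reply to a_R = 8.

20.5

Mika's payoff is (33 + a_R)a_M − a_M².
∂π/∂a_M = 33 + a_R − 2a_M = 0, so a_M = 16.5 + 0.5a_R.
At a_R = 8: a_M = 16.5 + 0.5·8 = 20.5.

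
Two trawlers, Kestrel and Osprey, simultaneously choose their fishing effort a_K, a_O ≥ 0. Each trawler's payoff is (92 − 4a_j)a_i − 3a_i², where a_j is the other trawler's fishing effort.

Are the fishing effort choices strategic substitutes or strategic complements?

Kestrel's payoff is (92 − 4a_O)a_K − 3a_K².
∂π/∂a_K = 92 − 4a_O − 6a_K = 0, so a_K = 46/3 − (2/3)a_O.
The best-response slope da_K/da_O = −2/3 < 0: the reaction function is downward-sloping, so the choices are strategic substitutes.

strategic substitutes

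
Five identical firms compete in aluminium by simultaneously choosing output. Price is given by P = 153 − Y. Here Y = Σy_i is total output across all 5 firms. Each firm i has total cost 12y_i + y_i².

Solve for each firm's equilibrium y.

17.625

A representative firm's profit is π_i = y_i(153 − Y) − 12y_i − y_i², with Y = y_i + Σ_{j≠i} y_j.
First-order condition: 141 − 4y_i − Σ_{j≠i} y_j = 0.
Imposing symmetry (y_j = y for all j) turns Σ_{j≠i} y_j into 4y, so 141 = 8y and y = 17.625.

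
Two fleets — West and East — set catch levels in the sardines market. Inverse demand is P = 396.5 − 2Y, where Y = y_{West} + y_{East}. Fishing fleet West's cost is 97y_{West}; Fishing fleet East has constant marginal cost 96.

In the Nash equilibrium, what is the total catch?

Fishing fleet West's profit: π = y_{West}(396.5 − 2(y_{West} + y_{East})) − 97y_{West}.
∂π/∂y_{West} = 299.5 − 4y_{West} − 2y_{East} = 0, so y_{West} = 74.875 − 0.5y_{East}.
By the same steps for East: y_{East} = 75.125 − 0.5y_{West}.
Plugging y_{East} into West's best response: y_{West} = 74.875 − 0.5(75.125 − 0.5y_{West}) ⇒ 0.75y_{West} = 37.3125, so y_{West} = 49.75.
Then y_{East} = 75.125 − 0.5·49.75 = 50.25.
Total catch: 49.75 + 50.25 = 100.

100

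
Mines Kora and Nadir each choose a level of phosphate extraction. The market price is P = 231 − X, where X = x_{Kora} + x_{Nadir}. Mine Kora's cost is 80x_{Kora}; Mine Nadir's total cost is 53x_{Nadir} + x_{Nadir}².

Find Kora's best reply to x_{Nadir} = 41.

Mine Kora's profit: π = x_{Kora}(231 − (x_{Kora} + x_{Nadir})) − 80x_{Kora}.
∂π/∂x_{Kora} = 151 − 2x_{Kora} − x_{Nadir} = 0, so x_{Kora} = 75.5 − 0.5x_{Nadir}.
At x_{Nadir} = 41: x_{Kora} = 75.5 − 0.5·41 = 55.

55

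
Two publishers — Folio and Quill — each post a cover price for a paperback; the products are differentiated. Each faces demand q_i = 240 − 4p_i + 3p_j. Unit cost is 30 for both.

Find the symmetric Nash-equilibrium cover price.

Folio's profit: π = (p_{Folio} − 30)(240 − 4p_{Folio} + 3p_{Quill}).
∂π/∂p_{Folio} = 360 − 8p_{Folio} + 3p_{Quill} = 0 ⇒ p_{Folio} = 45 + 0.375p_{Quill}.
The game is symmetric, so in equilibrium p_{Quill} = p_{Folio}: the reaction function gives 0.625p_{Folio} = 45, hence p_{Folio} = 72.

72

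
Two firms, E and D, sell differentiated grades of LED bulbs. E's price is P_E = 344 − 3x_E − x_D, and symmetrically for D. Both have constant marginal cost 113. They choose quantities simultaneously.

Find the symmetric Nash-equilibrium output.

Firm E's profit: π = x_E(344 − 3x_E − x_D) − 113x_E.
∂π/∂x_E = 231 − 6x_E − x_D = 0 ⇒ x_E = 38.5 − (1/6)x_D.
The game is symmetric, so in equilibrium x_D = x_E: the reaction function gives (7/6)x_E = 38.5, hence x_E = 33.

33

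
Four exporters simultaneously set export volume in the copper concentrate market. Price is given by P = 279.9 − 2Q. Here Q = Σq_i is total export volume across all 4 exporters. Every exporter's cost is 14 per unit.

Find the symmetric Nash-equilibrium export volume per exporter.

A representative exporter's profit is π_i = q_i(279.9 − 2Q) − 14q_i, with Q = q_i + Σ_{j≠i} q_j.
First-order condition: 265.9 − 4q_i − 2Σ_{j≠i} q_j = 0.
With identical exporters, set every q_j = q: then 265.9 − 4q − 6q = 0, i.e. q = 265.9/10 = 26.59.

26.59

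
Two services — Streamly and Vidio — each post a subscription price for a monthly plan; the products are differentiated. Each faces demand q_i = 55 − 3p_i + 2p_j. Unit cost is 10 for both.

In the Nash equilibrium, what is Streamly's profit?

379.6875

Streamly's profit: π = (p_{Streamly} − 10)(55 − 3p_{Streamly} + 2p_{Vidio}).
∂π/∂p_{Streamly} = 85 − 6p_{Streamly} + 2p_{Vidio} = 0 ⇒ p_{Streamly} = 85/6 + (1/3)p_{Vidio}.
The game is symmetric, so in equilibrium p_{Vidio} = p_{Streamly}: the reaction function gives (2/3)p_{Streamly} = 85/6, hence p_{Streamly} = 21.25.
q_{Streamly} = 55 − 3·21.25 + 2·21.25 = 33.75.
Profit = (21.25 − 10)·33.75 = 379.6875.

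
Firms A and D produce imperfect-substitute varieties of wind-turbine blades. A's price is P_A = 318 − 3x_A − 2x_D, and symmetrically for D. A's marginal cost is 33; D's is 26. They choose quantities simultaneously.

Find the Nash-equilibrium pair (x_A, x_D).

Firm A's profit: π = x_A(318 − 3x_A − 2x_D) − 33x_A.
∂π/∂x_A = 285 − 6x_A − 2x_D = 0 ⇒ x_A = 47.5 − (1/3)x_D.
Similarly x_D = 146/3 − (1/3)x_A.
Plugging x_D into A's best response: x_A = 47.5 − (1/3)(146/3 − (1/3)x_A) ⇒ (8/9)x_A = 563/18, so x_A = 35.1875.
Then x_D = 146/3 − (1/3)·35.1875 = 36.9375.

35.1875, 36.9375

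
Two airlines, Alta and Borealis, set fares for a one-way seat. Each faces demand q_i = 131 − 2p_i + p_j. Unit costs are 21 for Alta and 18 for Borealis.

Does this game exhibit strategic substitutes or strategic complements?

Alta's profit: π = (p_{Alta} − 21)(131 − 2p_{Alta} + p_{Borealis}).
∂π/∂p_{Alta} = 173 − 4p_{Alta} + p_{Borealis} = 0 ⇒ p_{Alta} = 43.25 + 0.25p_{Borealis}.
The best-response slope dp_{Alta}/dp_{Borealis} = 0.25 > 0: the reaction function is upward-sloping, so the choices are strategic complements.

strategic complements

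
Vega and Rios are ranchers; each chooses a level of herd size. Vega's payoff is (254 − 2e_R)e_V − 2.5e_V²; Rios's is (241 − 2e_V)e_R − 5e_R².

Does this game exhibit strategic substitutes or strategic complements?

Expanding Vega's payoff: 254e_V − 2e_Re_V − 2.5e_V².
∂π/∂e_V = 254 − 2e_R − 5e_V = 0, so e_V = 50.8 − 0.4e_R.
The best-response slope de_V/de_R = −0.4 < 0: the reaction function is downward-sloping, so the choices are strategic substitutes.

strategic substitutes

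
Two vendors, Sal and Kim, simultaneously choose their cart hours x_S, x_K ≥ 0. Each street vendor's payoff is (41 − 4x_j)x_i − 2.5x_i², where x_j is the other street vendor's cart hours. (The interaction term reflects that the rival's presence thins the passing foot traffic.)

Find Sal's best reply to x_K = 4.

Sal's payoff is (41 − 4x_K)x_S − 2.5x_S².
∂π/∂x_S = 41 − 4x_K − 5x_S = 0, so x_S = 8.2 − 0.8x_K.
At x_K = 4: x_S = 8.2 − 0.8·4 = 5.

5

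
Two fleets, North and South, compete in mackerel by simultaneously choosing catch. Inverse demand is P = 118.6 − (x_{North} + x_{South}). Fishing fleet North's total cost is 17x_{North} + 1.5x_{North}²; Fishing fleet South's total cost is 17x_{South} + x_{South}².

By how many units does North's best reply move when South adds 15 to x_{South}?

-3

Fishing fleet North's profit: π = x_{North}(118.6 − (x_{North} + x_{South})) − 17x_{North} − 1.5x_{North}².
∂π/∂x_{North} = 101.6 − 5x_{North} − x_{South} = 0, so x_{North} = 20.32 − 0.2x_{South}.
The reaction-function slope is −0.2, so a 15-unit rise in x_{South} moves x_{North} by −0.2 × 15 = −3. North's best response falls — the actions are strategic substitutes.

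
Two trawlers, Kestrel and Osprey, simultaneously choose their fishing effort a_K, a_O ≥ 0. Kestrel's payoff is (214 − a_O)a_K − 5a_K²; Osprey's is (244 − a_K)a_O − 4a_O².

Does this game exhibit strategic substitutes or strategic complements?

Expanding Kestrel's payoff: 214a_K − a_Oa_K − 5a_K².
∂π/∂a_K = 214 − a_O − 10a_K = 0, so a_K = 21.4 − 0.1a_O.
The best-response slope da_K/da_O = −0.1 < 0: the reaction function is downward-sloping, so the choices are strategic substitutes.

strategic substitutes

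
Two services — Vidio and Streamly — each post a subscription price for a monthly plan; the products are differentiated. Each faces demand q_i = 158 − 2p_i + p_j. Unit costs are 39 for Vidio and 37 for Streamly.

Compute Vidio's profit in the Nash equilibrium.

3104.72

Vidio's profit: π = (p_{Vidio} − 39)(158 − 2p_{Vidio} + p_{Streamly}).
∂π/∂p_{Vidio} = 236 − 4p_{Vidio} + p_{Streamly} = 0 ⇒ p_{Vidio} = 59 + 0.25p_{Streamly}.
Similarly p_{Streamly} = 58 + 0.25p_{Vidio}.
Solving the two reaction functions simultaneously: (1 − (0.25)(0.25))p_{Vidio} = 59 + 0.25·58, so 0.9375p_{Vidio} = 73.5 and p_{Vidio} = 78.4.
Then p_{Streamly} = 58 + 0.25·78.4 = 77.6.
q_{Vidio} = 158 − 2·78.4 + 77.6 = 78.8.
Profit = (78.4 − 39)·78.8 = 3104.72.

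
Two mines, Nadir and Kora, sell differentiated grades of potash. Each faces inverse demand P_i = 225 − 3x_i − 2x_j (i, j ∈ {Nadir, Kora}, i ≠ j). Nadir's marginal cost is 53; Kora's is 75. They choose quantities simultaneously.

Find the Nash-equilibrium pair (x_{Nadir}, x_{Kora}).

22.875, 17.375

Mine Nadir's profit: π = x_{Nadir}(225 − 3x_{Nadir} − 2x_{Kora}) − 53x_{Nadir}.
∂π/∂x_{Nadir} = 172 − 6x_{Nadir} − 2x_{Kora} = 0 ⇒ x_{Nadir} = 86/3 − (1/3)x_{Kora}.
Similarly x_{Kora} = 25 − (1/3)x_{Nadir}.
Plugging x_{Kora} into Nadir's best response: x_{Nadir} = 86/3 − (1/3)(25 − (1/3)x_{Nadir}) ⇒ (8/9)x_{Nadir} = 61/3, so x_{Nadir} = 22.875.
Then x_{Kora} = 25 − (1/3)·22.875 = 17.375.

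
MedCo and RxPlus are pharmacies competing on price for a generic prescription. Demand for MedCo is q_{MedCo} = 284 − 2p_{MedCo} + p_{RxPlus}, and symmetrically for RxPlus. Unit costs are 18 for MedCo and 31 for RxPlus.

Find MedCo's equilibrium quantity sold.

180.8

MedCo's profit: π = (p_{MedCo} − 18)(284 − 2p_{MedCo} + p_{RxPlus}).
∂π/∂p_{MedCo} = 320 − 4p_{MedCo} + p_{RxPlus} = 0 ⇒ p_{MedCo} = 80 + 0.25p_{RxPlus}.
Similarly p_{RxPlus} = 86.5 + 0.25p_{MedCo}.
Plugging p_{RxPlus} into MedCo's best response: p_{MedCo} = 80 + 0.25(86.5 + 0.25p_{MedCo}) ⇒ 0.9375p_{MedCo} = 101.625, so p_{MedCo} = 108.4.
Then p_{RxPlus} = 86.5 + 0.25·108.4 = 113.6.
q_{MedCo} = 284 − 2·108.4 + 113.6 = 180.8.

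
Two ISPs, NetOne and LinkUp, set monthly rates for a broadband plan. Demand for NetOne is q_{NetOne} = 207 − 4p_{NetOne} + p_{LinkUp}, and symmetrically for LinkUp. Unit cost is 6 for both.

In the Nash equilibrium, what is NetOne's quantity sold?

108

NetOne's profit: π = (p_{NetOne} − 6)(207 − 4p_{NetOne} + p_{LinkUp}).
∂π/∂p_{NetOne} = 231 − 8p_{NetOne} + p_{LinkUp} = 0 ⇒ p_{NetOne} = 28.875 + 0.125p_{LinkUp}.
By symmetry p_{LinkUp} = p_{NetOne}; substituting into the reaction function, 0.875p_{NetOne} = 28.875 and p_{NetOne} = 33.
q_{NetOne} = 207 − 4·33 + 33 = 108.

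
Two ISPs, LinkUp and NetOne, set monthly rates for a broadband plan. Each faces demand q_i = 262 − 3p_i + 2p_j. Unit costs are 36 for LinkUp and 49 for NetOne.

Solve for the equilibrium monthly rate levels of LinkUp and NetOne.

LinkUp's profit: π = (p_{LinkUp} − 36)(262 − 3p_{LinkUp} + 2p_{NetOne}).
∂π/∂p_{LinkUp} = 370 − 6p_{LinkUp} + 2p_{NetOne} = 0 ⇒ p_{LinkUp} = 185/3 + (1/3)p_{NetOne}.
Similarly p_{NetOne} = 409/6 + (1/3)p_{LinkUp}.
Substituting the second reaction function into the first: p_{LinkUp} = 185/3 + (1/3)(409/6 + (1/3)p_{LinkUp}), which gives (8/9)p_{LinkUp} = 1519/18 ⇒ p_{LinkUp} = 94.9375.
Then p_{NetOne} = 409/6 + (1/3)·94.9375 = 99.8125.

94.9375, 99.8125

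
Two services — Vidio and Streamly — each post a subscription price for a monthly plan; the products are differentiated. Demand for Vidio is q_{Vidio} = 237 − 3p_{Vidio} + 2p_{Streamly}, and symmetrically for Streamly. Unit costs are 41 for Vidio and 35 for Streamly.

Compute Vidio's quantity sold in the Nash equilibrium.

143.625

Vidio's profit: π = (p_{Vidio} − 41)(237 − 3p_{Vidio} + 2p_{Streamly}).
∂π/∂p_{Vidio} = 360 − 6p_{Vidio} + 2p_{Streamly} = 0 ⇒ p_{Vidio} = 60 + (1/3)p_{Streamly}.
Similarly p_{Streamly} = 57 + (1/3)p_{Vidio}.
Substituting the second reaction function into the first: p_{Vidio} = 60 + (1/3)(57 + (1/3)p_{Vidio}), which gives (8/9)p_{Vidio} = 79 ⇒ p_{Vidio} = 88.875.
Then p_{Streamly} = 57 + (1/3)·88.875 = 86.625.
q_{Vidio} = 237 − 3·88.875 + 2·86.625 = 143.625.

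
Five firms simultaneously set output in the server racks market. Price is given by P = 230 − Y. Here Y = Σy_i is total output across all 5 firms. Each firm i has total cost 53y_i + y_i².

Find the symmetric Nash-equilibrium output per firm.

A representative firm's profit is π_i = y_i(230 − Y) − 53y_i − y_i², with Y = y_i + Σ_{j≠i} y_j.
First-order condition: 177 − 4y_i − Σ_{j≠i} y_j = 0.
With identical firms, set every y_j = y: then 177 − 4y − 4y = 0, i.e. y = 177/8 = 22.125.

22.125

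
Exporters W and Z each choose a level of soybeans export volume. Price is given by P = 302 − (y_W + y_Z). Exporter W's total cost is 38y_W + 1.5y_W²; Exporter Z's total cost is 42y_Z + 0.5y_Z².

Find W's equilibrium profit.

Exporter W's profit: π = y_W(302 − (y_W + y_Z)) − 38y_W − 1.5y_W².
∂π/∂y_W = 264 − 5y_W − y_Z = 0, so y_W = 52.8 − 0.2y_Z.
For Z: ∂π/∂y_Z = 260 − 3y_Z − y_W = 0 ⇒ y_Z = 260/3 − (1/3)y_W.
Plugging y_Z into W's best response: y_W = 52.8 − 0.2(260/3 − (1/3)y_W) ⇒ (14/15)y_W = 532/15, so y_W = 38.
Then y_Z = 260/3 − (1/3)·38 = 74.
Price P = 302 − 112 = 190.
W's profit: (190 − 38)·38 − 1.5(38)² = 3610.

3610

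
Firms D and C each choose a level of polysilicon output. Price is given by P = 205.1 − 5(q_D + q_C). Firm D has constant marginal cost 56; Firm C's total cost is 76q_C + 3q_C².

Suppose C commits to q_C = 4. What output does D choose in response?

12.91

Firm D's profit: π = q_D(205.1 − 5(q_D + q_C)) − 56q_D.
∂π/∂q_D = 149.1 − 10q_D − 5q_C = 0, so q_D = 14.91 − 0.5q_C.
At q_C = 4: q_D = 14.91 − 0.5·4 = 12.91.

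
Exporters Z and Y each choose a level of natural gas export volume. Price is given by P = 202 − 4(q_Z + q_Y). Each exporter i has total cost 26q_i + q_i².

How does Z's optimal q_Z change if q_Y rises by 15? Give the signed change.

-6

Exporter Z's profit: π = q_Z(202 − 4(q_Z + q_Y)) − 26q_Z − q_Z².
∂π/∂q_Z = 176 − 10q_Z − 4q_Y = 0, so q_Z = 17.6 − 0.4q_Y.
The reaction-function slope is −0.4, so a 15-unit rise in q_Y moves q_Z by −0.4 × 15 = −6. Z's best response falls — the actions are strategic substitutes.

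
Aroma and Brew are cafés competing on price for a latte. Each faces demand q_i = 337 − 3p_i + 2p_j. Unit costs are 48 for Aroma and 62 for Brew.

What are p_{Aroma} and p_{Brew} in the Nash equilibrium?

122.875, 128.125

Aroma's profit: π = (p_{Aroma} − 48)(337 − 3p_{Aroma} + 2p_{Brew}).
∂π/∂p_{Aroma} = 481 − 6p_{Aroma} + 2p_{Brew} = 0 ⇒ p_{Aroma} = 481/6 + (1/3)p_{Brew}.
Similarly p_{Brew} = 523/6 + (1/3)p_{Aroma}.
Solving the two reaction functions simultaneously: (1 − (1/3)(1/3))p_{Aroma} = 481/6 + (1/3)·(523/6), so (8/9)p_{Aroma} = 983/9 and p_{Aroma} = 122.875.
Then p_{Brew} = 523/6 + (1/3)·122.875 = 128.125.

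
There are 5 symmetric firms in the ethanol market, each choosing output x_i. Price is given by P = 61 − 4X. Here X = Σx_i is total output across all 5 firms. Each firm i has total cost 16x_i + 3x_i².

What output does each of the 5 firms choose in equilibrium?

A representative firm's profit is π_i = x_i(61 − 4X) − 16x_i − 3x_i², with X = x_i + Σ_{j≠i} x_j.
First-order condition: 45 − 14x_i − 4Σ_{j≠i} x_j = 0.
In a symmetric equilibrium every firm chooses the same x, so Σ_{j≠i} x_j = 4x. The condition becomes 45 − 30x = 0, giving x = 45/30 = 1.5.

1.5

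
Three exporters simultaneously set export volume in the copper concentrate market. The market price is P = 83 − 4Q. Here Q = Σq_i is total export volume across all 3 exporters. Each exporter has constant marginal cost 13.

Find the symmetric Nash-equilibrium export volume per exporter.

4.375

A representative exporter's profit is π_i = q_i(83 − 4Q) − 13q_i, with Q = q_i + Σ_{j≠i} q_j.
First-order condition: 70 − 8q_i − 4Σ_{j≠i} q_j = 0.
Imposing symmetry (q_j = q for all j) turns Σ_{j≠i} q_j into 2q, so 70 = 16q and q = 4.375.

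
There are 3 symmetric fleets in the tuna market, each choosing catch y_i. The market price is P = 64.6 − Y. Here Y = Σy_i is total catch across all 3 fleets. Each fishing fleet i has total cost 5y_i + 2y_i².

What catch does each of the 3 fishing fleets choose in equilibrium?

A representative fishing fleet's profit is π_i = y_i(64.6 − Y) − 5y_i − 2y_i², with Y = y_i + Σ_{j≠i} y_j.
First-order condition: 59.6 − 6y_i − Σ_{j≠i} y_j = 0.
Imposing symmetry (y_j = y for all j) turns Σ_{j≠i} y_j into 2y, so 59.6 = 8y and y = 7.45.

7.45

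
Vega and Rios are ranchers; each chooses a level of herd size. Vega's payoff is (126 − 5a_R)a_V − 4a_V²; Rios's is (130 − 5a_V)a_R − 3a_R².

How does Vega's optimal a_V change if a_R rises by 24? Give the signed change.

Expanding Vega's payoff: 126a_V − 5a_Ra_V − 4a_V².
∂π/∂a_V = 126 − 5a_R − 8a_V = 0, so a_V = 15.75 − 0.625a_R.
The reaction-function slope is −0.625, so a 24-unit rise in a_R moves a_V by −0.625 × 24 = −15. Vega's best response falls — the actions are strategic substitutes.

-15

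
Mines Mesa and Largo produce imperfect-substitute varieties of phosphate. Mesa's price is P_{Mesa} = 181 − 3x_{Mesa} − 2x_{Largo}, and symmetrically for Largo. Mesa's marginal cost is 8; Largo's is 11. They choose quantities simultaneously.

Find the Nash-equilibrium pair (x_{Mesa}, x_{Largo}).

Mine Mesa's profit: π = x_{Mesa}(181 − 3x_{Mesa} − 2x_{Largo}) − 8x_{Mesa}.
∂π/∂x_{Mesa} = 173 − 6x_{Mesa} − 2x_{Largo} = 0 ⇒ x_{Mesa} = 173/6 − (1/3)x_{Largo}.
Similarly x_{Largo} = 85/3 − (1/3)x_{Mesa}.
Solving the two reaction functions simultaneously: (1 − (−1/3)(−1/3))x_{Mesa} = 173/6 − (1/3)·(85/3), so (8/9)x_{Mesa} = 349/18 and x_{Mesa} = 21.8125.
Then x_{Largo} = 85/3 − (1/3)·21.8125 = 21.0625.

21.8125, 21.0625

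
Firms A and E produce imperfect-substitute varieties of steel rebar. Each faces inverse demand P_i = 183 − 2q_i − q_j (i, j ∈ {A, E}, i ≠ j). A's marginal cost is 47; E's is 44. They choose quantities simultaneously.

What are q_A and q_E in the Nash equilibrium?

27, 28

Firm A's profit: π = q_A(183 − 2q_A − q_E) − 47q_A.
∂π/∂q_A = 136 − 4q_A − q_E = 0 ⇒ q_A = 34 − 0.25q_E.
Similarly q_E = 34.75 − 0.25q_A.
Substituting the second reaction function into the first: q_A = 34 − 0.25(34.75 − 0.25q_A), which gives 0.9375q_A = 25.3125 ⇒ q_A = 27.
Then q_E = 34.75 − 0.25·27 = 28.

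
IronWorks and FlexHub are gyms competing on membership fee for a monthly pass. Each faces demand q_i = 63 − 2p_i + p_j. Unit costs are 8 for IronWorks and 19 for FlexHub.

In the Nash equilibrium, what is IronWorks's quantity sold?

IronWorks's profit: π = (p_{IronWorks} − 8)(63 − 2p_{IronWorks} + p_{FlexHub}).
∂π/∂p_{IronWorks} = 79 − 4p_{IronWorks} + p_{FlexHub} = 0 ⇒ p_{IronWorks} = 19.75 + 0.25p_{FlexHub}.
Similarly p_{FlexHub} = 25.25 + 0.25p_{IronWorks}.
Substituting the second reaction function into the first: p_{IronWorks} = 19.75 + 0.25(25.25 + 0.25p_{IronWorks}), which gives 0.9375p_{IronWorks} = 26.0625 ⇒ p_{IronWorks} = 27.8.
Then p_{FlexHub} = 25.25 + 0.25·27.8 = 32.2.
q_{IronWorks} = 63 − 2·27.8 + 32.2 = 39.6.

39.6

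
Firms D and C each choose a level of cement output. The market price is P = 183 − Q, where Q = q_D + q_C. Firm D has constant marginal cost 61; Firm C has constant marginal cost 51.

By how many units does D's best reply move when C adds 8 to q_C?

-4

Firm D's profit: π = q_D(183 − (q_D + q_C)) − 61q_D.
∂π/∂q_D = 122 − 2q_D − q_C = 0, so q_D = 61 − 0.5q_C.
The reaction-function slope is −0.5, so an 8-unit rise in q_C moves q_D by −0.5 × 8 = −4. D's best response falls — the actions are strategic substitutes.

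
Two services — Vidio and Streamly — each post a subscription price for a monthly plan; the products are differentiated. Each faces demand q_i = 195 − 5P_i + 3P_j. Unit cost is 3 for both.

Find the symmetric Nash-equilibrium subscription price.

Vidio's profit: π = (P_{Vidio} − 3)(195 − 5P_{Vidio} + 3P_{Streamly}).
∂π/∂P_{Vidio} = 210 − 10P_{Vidio} + 3P_{Streamly} = 0 ⇒ P_{Vidio} = 21 + 0.3P_{Streamly}.
By symmetry P_{Streamly} = P_{Vidio}; substituting into the reaction function, 0.7P_{Vidio} = 21 and P_{Vidio} = 30.

30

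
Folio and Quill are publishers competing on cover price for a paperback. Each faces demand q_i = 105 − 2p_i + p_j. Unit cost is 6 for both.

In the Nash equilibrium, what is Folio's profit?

Folio's profit: π = (p_{Folio} − 6)(105 − 2p_{Folio} + p_{Quill}).
∂π/∂p_{Folio} = 117 − 4p_{Folio} + p_{Quill} = 0 ⇒ p_{Folio} = 29.25 + 0.25p_{Quill}.
By symmetry p_{Quill} = p_{Folio}; substituting into the reaction function, 0.75p_{Folio} = 29.25 and p_{Folio} = 39.
q_{Folio} = 105 − 2·39 + 39 = 66.
Profit = (39 − 6)·66 = 2178.

2178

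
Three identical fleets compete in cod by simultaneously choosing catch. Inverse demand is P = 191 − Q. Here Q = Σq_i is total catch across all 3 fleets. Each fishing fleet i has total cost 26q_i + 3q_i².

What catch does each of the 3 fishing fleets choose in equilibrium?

16.5

A representative fishing fleet's profit is π_i = q_i(191 − Q) − 26q_i − 3q_i², with Q = q_i + Σ_{j≠i} q_j.
First-order condition: 165 − 8q_i − Σ_{j≠i} q_j = 0.
In a symmetric equilibrium every fishing fleet chooses the same q, so Σ_{j≠i} q_j = 2q. The condition becomes 165 − 10q = 0, giving q = 165/10 = 16.5.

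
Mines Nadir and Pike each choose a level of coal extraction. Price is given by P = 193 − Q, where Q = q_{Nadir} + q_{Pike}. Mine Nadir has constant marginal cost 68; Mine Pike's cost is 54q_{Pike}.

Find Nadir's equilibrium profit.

Mine Nadir's profit: π = q_{Nadir}(193 − (q_{Nadir} + q_{Pike})) − 68q_{Nadir}.
∂π/∂q_{Nadir} = 125 − 2q_{Nadir} − q_{Pike} = 0, so q_{Nadir} = 62.5 − 0.5q_{Pike}.
By the same steps for Pike: q_{Pike} = 69.5 − 0.5q_{Nadir}.
Solving the two reaction functions simultaneously: (1 − (−0.5)(−0.5))q_{Nadir} = 62.5 − 0.5·69.5, so 0.75q_{Nadir} = 27.75 and q_{Nadir} = 37.
Then q_{Pike} = 69.5 − 0.5·37 = 51.
Price P = 193 − 88 = 105.
Nadir's profit: (105 − 68)·37 = 1369.

1369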